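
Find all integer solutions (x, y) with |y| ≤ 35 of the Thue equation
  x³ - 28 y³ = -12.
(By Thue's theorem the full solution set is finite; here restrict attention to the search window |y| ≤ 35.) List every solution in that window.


The equation is x³ - 28y³ = -12. For fixed y, x³ = 28·y³ − 12, so a solution requires the RHS to be a perfect cube.
Strategy: iterate y from -35 to 35, compute RHS = 28·y³ − 12, and check whether it is a (positive or negative) perfect cube.
Check small values of y:
  y = 0: RHS = -12 is not a perfect cube.
  y = 1: RHS = 16 is not a perfect cube.
  y = -1: RHS = -40 is not a perfect cube.
  y = 2: RHS = 212 is not a perfect cube.
  y = -2: RHS = -236 is not a perfect cube.
  y = 3: RHS = 744 is not a perfect cube.
  y = -3: RHS = -768 is not a perfect cube.
Continuing the search up to |y| = 35 finds no solutions either.
No (x, y) in the scanned range satisfies the equation.

No integer solutions with |y| ≤ 35.


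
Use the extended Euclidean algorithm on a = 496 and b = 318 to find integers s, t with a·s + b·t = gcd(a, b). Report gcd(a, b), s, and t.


Euclidean algorithm on (496, 318) — divide until remainder is 0:
  496 = 1 · 318 + 178
  318 = 1 · 178 + 140
  178 = 1 · 140 + 38
  140 = 3 · 38 + 26
  38 = 1 · 26 + 12
  26 = 2 · 12 + 2
  12 = 6 · 2 + 0
gcd(496, 318) = 2.
Track Bezout coefficients alongside the remainders: start with r₀ = 496 = a·1 + b·0 (s = 1, t = 0) and r₁ = 318 = a·0 + b·1 (s = 0, t = 1); each new remainder r_{k+1} = r_{k-1} − q_k·r_k inherits s_{k+1} = s_{k-1} − q_k·s_k, t_{k+1} = t_{k-1} − q_k·t_k, so r_k = a·s_k + b·t_k at every step:
  q = 1: r = 178, s = 1 − 1·0 = 1, t = 0 − 1·1 = -1  (check: 496·1 + 318·(-1) = 178)
  q = 1: r = 140, s = 0 − 1·1 = -1, t = 1 − 1·(-1) = 2  (check: 496·(-1) + 318·2 = 140)
  q = 1: r = 38, s = 1 − 1·(-1) = 2, t = -1 − 1·2 = -3  (check: 496·2 + 318·(-3) = 38)
  q = 3: r = 26, s = -1 − 3·2 = -7, t = 2 − 3·(-3) = 11  (check: 496·(-7) + 318·11 = 26)
  q = 1: r = 12, s = 2 − 1·(-7) = 9, t = -3 − 1·11 = -14  (check: 496·9 + 318·(-14) = 12)
  q = 2: r = 2, s = -7 − 2·9 = -25, t = 11 − 2·(-14) = 39  (check: 496·(-25) + 318·39 = 2)
The row with r = 2 (the gcd) gives the Bezout coefficients s = -25, t = 39.
Result: 496 · (-25) + 318 · (39) = 2.

gcd(496, 318) = 2; s = -25, t = 39 (check: 496·(-25) + 318·39 = 2).


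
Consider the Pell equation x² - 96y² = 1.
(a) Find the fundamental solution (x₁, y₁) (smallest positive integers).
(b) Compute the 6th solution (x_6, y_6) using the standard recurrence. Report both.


Step 1: Find the fundamental solution (x₁, y₁) of x² - 96y² = 1.
  Expand √96 as a continued fraction. a₀ = ⌊√96⌋ = 9; iterate m_{k+1} = d_k·a_k − m_k, d_{k+1} = (96 − m_{k+1}²)/d_k, a_{k+1} = ⌊(a₀ + m_{k+1})/d_{k+1}⌋ (starting m₀ = 0, d₀ = 1), with convergents p_k = a_k·p_{k-1} + p_{k-2}, q_k = a_k·q_{k-1} + q_{k-2} (p₋₁ = 1, q₋₁ = 0):
  k = 0: a₀ = 9; p₀/q₀ = 9/1; p₀² − 96·q₀² = 81 − 96 = -15.
  k = 1: m = 9, d = 15, a = ⌊(9 + 9)/15⌋ = 1; p/q = (1·9 + 1)/(1·1 + 0) = 10/1; p² − 96·q² = 100 − 96 = 4.
  k = 2: m = 6, d = 4, a = ⌊(9 + 6)/4⌋ = 3; p/q = (3·10 + 9)/(3·1 + 1) = 39/4; p² − 96·q² = 1521 − 1536 = -15.
  k = 3: m = 6, d = 15, a = ⌊(9 + 6)/15⌋ = 1; p/q = (1·39 + 10)/(1·4 + 1) = 49/5; p² − 96·q² = 2401 − 2400 = 1.
  The first convergent with p² − 96·q² = 1 gives the fundamental solution (x₁, y₁) = (49, 5).
Step 2: Apply the recurrence (x_{n+1}, y_{n+1}) = (x₁x_n + 96y₁y_n, x₁y_n + y₁x_n) repeatedly.
  From (x_1, y_1) = (49, 5): x_2 = 49·49 + 96·5·5 = 4801; y_2 = 49·5 + 5·49 = 490.
  From (x_2, y_2) = (4801, 490): x_3 = 49·4801 + 96·5·490 = 470449; y_3 = 49·490 + 5·4801 = 48015.
  From (x_3, y_3) = (470449, 48015): x_4 = 49·470449 + 96·5·48015 = 46099201; y_4 = 49·48015 + 5·470449 = 4704980.
  From (x_4, y_4) = (46099201, 4704980): x_5 = 49·46099201 + 96·5·4704980 = 4517251249; y_5 = 49·4704980 + 5·46099201 = 461040025.
  From (x_5, y_5) = (4517251249, 461040025): x_6 = 49·4517251249 + 96·5·461040025 = 442644523201; y_6 = 49·461040025 + 5·4517251249 = 45177217470.
Step 3: Verify x_6² - 96·y_6² = 195934173919840627286401 - 195934173919840627286400 = 1 (should be 1). ✓

(x_1, y_1) = (49, 5); (x_6, y_6) = (442644523201, 45177217470).


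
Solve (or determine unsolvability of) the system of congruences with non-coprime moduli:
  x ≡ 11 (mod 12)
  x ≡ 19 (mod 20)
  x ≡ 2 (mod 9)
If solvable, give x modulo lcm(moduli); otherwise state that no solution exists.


Moduli 12, 20, 9 are not pairwise coprime, so CRT works modulo lcm(m_i) when all pairwise compatibility conditions hold.
Pairwise compatibility: gcd(m_i, m_j) must divide a_i - a_j for every pair.
Merge one congruence at a time:
  Start: x ≡ 11 (mod 12).
  Combine with x ≡ 19 (mod 20): gcd(12, 20) = 4; 19 - 11 = 8, which IS divisible by 4, so compatible.
    Write x = 11 + 12·t and substitute into x ≡ 19 (mod 20): 12·t ≡ 19 − 11 = 8 (mod 20).
    Divide the congruence (and modulus) by g = 4: 3·t ≡ 2 (mod 5).
    The inverse of 3 mod 5 is 2 (since 3·2 = 6 = 1·5 + 1), so t ≡ 2·2 = 4 ≡ 4 (mod 5).
    Then x = 11 + 12·4 = 59, valid modulo lcm(12, 20) = 60: x ≡ 59 (mod 60).
  Combine with x ≡ 2 (mod 9): gcd(60, 9) = 3; 2 - 59 = -57, which IS divisible by 3, so compatible.
    Write x = 59 + 60·t and substitute into x ≡ 2 (mod 9): 60·t ≡ 2 − 59 = -57 (mod 9).
    Divide the congruence (and modulus) by g = 3: 20·t ≡ -19 (mod 3).
    Reduce coefficients mod 3: 2·t ≡ 2 (mod 3).
    The inverse of 2 mod 3 is 2 (since 2·2 = 4 = 1·3 + 1), so t ≡ 2·2 = 4 ≡ 1 (mod 3).
    Then x = 59 + 60·1 = 119, valid modulo lcm(60, 9) = 180: x ≡ 119 (mod 180).
Verify: 119 mod 12 = 11, 119 mod 20 = 19, 119 mod 9 = 2.

x ≡ 119 (mod 180).


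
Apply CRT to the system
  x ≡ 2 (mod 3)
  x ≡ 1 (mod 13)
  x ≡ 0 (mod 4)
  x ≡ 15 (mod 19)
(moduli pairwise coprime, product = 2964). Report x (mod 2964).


Product of moduli M = 3 · 13 · 4 · 19 = 2964.
Merge one congruence at a time:
  Start: x ≡ 2 (mod 3).
  Combine with x ≡ 1 (mod 13); new modulus lcm = 39.
    Write x = 2 + 3·t and substitute into x ≡ 1 (mod 13): 3·t ≡ 1 − 2 = -1 (mod 13).
    Reduce coefficients mod 13: 3·t ≡ 12 (mod 13).
    The inverse of 3 mod 13 is 9 (since 3·9 = 27 = 2·13 + 1), so t ≡ 9·12 = 108 ≡ 4 (mod 13).
    Then x = 2 + 3·4 = 14, valid modulo lcm(3, 13) = 39: x ≡ 14 (mod 39).
  Combine with x ≡ 0 (mod 4); new modulus lcm = 156.
    Write x = 14 + 39·t and substitute into x ≡ 0 (mod 4): 39·t ≡ 0 − 14 = -14 (mod 4).
    Reduce coefficients mod 4: 3·t ≡ 2 (mod 4).
    The inverse of 3 mod 4 is 3 (since 3·3 = 9 = 2·4 + 1), so t ≡ 3·2 = 6 ≡ 2 (mod 4).
    Then x = 14 + 39·2 = 92, valid modulo lcm(39, 4) = 156: x ≡ 92 (mod 156).
  Combine with x ≡ 15 (mod 19); new modulus lcm = 2964.
    Write x = 92 + 156·t and substitute into x ≡ 15 (mod 19): 156·t ≡ 15 − 92 = -77 (mod 19).
    Reduce coefficients mod 19: 4·t ≡ 18 (mod 19).
    The inverse of 4 mod 19 is 5 (since 4·5 = 20 = 1·19 + 1), so t ≡ 5·18 = 90 ≡ 14 (mod 19).
    Then x = 92 + 156·14 = 2276, valid modulo lcm(156, 19) = 2964: x ≡ 2276 (mod 2964).
Verify against each original: 2276 mod 3 = 2, 2276 mod 13 = 1, 2276 mod 4 = 0, 2276 mod 19 = 15.

x ≡ 2276 (mod 2964).


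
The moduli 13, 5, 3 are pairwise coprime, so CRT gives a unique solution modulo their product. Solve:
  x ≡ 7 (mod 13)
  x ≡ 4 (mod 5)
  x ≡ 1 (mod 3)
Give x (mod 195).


Moduli 13, 5, 3 are pairwise coprime; by CRT there is a unique solution modulo M = 13 · 5 · 3 = 195.
Solve pairwise, accumulating the modulus:
  Start with x ≡ 7 (mod 13).
  Combine with x ≡ 4 (mod 5): since gcd(13, 5) = 1, we get a unique residue mod 65.
    Write x = 7 + 13·t and substitute into x ≡ 4 (mod 5): 13·t ≡ 4 − 7 = -3 (mod 5).
    Reduce coefficients mod 5: 3·t ≡ 2 (mod 5).
    The inverse of 3 mod 5 is 2 (since 3·2 = 6 = 1·5 + 1), so t ≡ 2·2 = 4 ≡ 4 (mod 5).
    Then x = 7 + 13·4 = 59, valid modulo lcm(13, 5) = 65: x ≡ 59 (mod 65).
  Combine with x ≡ 1 (mod 3): since gcd(65, 3) = 1, we get a unique residue mod 195.
    Write x = 59 + 65·t and substitute into x ≡ 1 (mod 3): 65·t ≡ 1 − 59 = -58 (mod 3).
    Reduce coefficients mod 3: 2·t ≡ 2 (mod 3).
    The inverse of 2 mod 3 is 2 (since 2·2 = 4 = 1·3 + 1), so t ≡ 2·2 = 4 ≡ 1 (mod 3).
    Then x = 59 + 65·1 = 124, valid modulo lcm(65, 3) = 195: x ≡ 124 (mod 195).
Verify: 124 mod 13 = 7 ✓, 124 mod 5 = 4 ✓, 124 mod 3 = 1 ✓.

x ≡ 124 (mod 195).


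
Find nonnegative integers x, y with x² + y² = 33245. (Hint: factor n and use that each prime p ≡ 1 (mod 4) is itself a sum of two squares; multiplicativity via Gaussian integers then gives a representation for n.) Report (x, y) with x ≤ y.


Step 1: Factor n = 33245 = 5 · 61 · 109.
Step 2: Check the mod-4 condition on each prime factor: 5 ≡ 1 (mod 4), exponent 1; 61 ≡ 1 (mod 4), exponent 1; 109 ≡ 1 (mod 4), exponent 1.
All primes ≡ 3 (mod 4) appear to even exponent (or don't appear), so by the two-squares theorem n IS expressible as a sum of two squares.
Step 3: Build a representation. Here n = 5 · 61 · 109 is a product of primes ≡ 1 (mod 4). Each prime p ≡ 1 (mod 4) is itself a sum of two squares; find a² by testing p − a² for a perfect square:
  5: 5 − 1² = 4 = 2² ⇒ 5 = 1² + 2².
  61: 61 − 1² = 60, 61 − 2² = 57, 61 − 3² = 52, 61 − 4² = 45, 61 − 5² = 36 = 6² ⇒ 61 = 5² + 6².
  109: 109 − 1² = 108, 109 − 2² = 105, 109 − 3² = 100 = 10² ⇒ 109 = 3² + 10².
  Combine using the Brahmagupta–Fibonacci identity (a² + b²)(c² + d²) = (ac − bd)² + (ad + bc)² = (ac + bd)² + (ad − bc)²:
  5 · 61 = 305: from (1² + 2²)(5² + 6²), take (1·5 − 2·6, 1·6 + 2·5) = (5 − 12, 6 + 10) = (-7, 16); dropping signs (only squares matter) gives (7, 16); check 7² + 16² = 49 + 256 = 305 ✓.
  305 · 109 = 33245: from (7² + 16²)(3² + 10²), take (7·3 − 16·10, 7·10 + 16·3) = (21 − 160, 70 + 48) = (-139, 118); dropping signs (only squares matter) gives (139, 118); check 139² + 118² = 19321 + 13924 = 33245 ✓.
Step 4: Order so x ≤ y and verify: 118² + 139² = 13924 + 19321 = 33245 = n. ✓

n = 33245 = 118² + 139² (one valid representation with x ≤ y).


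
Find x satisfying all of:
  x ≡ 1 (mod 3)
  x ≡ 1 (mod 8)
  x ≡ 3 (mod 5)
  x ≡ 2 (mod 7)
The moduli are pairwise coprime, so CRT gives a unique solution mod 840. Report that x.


Product of moduli M = 3 · 8 · 5 · 7 = 840.
Merge one congruence at a time:
  Start: x ≡ 1 (mod 3).
  Combine with x ≡ 1 (mod 8); new modulus lcm = 24.
    Write x = 1 + 3·t and substitute into x ≡ 1 (mod 8): 3·t ≡ 1 − 1 = 0 (mod 8).
    The inverse of 3 mod 8 is 3 (since 3·3 = 9 = 1·8 + 1), so t ≡ 3·0 = 0 ≡ 0 (mod 8).
    Then x = 1 + 3·0 = 1, valid modulo lcm(3, 8) = 24: x ≡ 1 (mod 24).
  Combine with x ≡ 3 (mod 5); new modulus lcm = 120.
    Write x = 1 + 24·t and substitute into x ≡ 3 (mod 5): 24·t ≡ 3 − 1 = 2 (mod 5).
    Reduce coefficients mod 5: 4·t ≡ 2 (mod 5).
    The inverse of 4 mod 5 is 4 (since 4·4 = 16 = 3·5 + 1), so t ≡ 4·2 = 8 ≡ 3 (mod 5).
    Then x = 1 + 24·3 = 73, valid modulo lcm(24, 5) = 120: x ≡ 73 (mod 120).
  Combine with x ≡ 2 (mod 7); new modulus lcm = 840.
    Write x = 73 + 120·t and substitute into x ≡ 2 (mod 7): 120·t ≡ 2 − 73 = -71 (mod 7).
    Reduce coefficients mod 7: 1·t ≡ 6 (mod 7).
    So t ≡ 6 (mod 7).
    Then x = 73 + 120·6 = 793, valid modulo lcm(120, 7) = 840: x ≡ 793 (mod 840).
Verify against each original: 793 mod 3 = 1, 793 mod 8 = 1, 793 mod 5 = 3, 793 mod 7 = 2.

x ≡ 793 (mod 840).


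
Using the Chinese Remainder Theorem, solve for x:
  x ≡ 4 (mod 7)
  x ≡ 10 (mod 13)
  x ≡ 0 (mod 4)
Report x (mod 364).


Moduli 7, 13, 4 are pairwise coprime; by CRT there is a unique solution modulo M = 7 · 13 · 4 = 364.
Solve pairwise, accumulating the modulus:
  Start with x ≡ 4 (mod 7).
  Combine with x ≡ 10 (mod 13): since gcd(7, 13) = 1, we get a unique residue mod 91.
    Write x = 4 + 7·t and substitute into x ≡ 10 (mod 13): 7·t ≡ 10 − 4 = 6 (mod 13).
    The inverse of 7 mod 13 is 2 (since 7·2 = 14 = 1·13 + 1), so t ≡ 2·6 = 12 ≡ 12 (mod 13).
    Then x = 4 + 7·12 = 88, valid modulo lcm(7, 13) = 91: x ≡ 88 (mod 91).
  Combine with x ≡ 0 (mod 4): since gcd(91, 4) = 1, we get a unique residue mod 364.
    Write x = 88 + 91·t and substitute into x ≡ 0 (mod 4): 91·t ≡ 0 − 88 = -88 (mod 4).
    Reduce coefficients mod 4: 3·t ≡ 0 (mod 4).
    The inverse of 3 mod 4 is 3 (since 3·3 = 9 = 2·4 + 1), so t ≡ 3·0 = 0 ≡ 0 (mod 4).
    Then x = 88 + 91·0 = 88, valid modulo lcm(91, 4) = 364: x ≡ 88 (mod 364).
Verify: 88 mod 7 = 4 ✓, 88 mod 13 = 10 ✓, 88 mod 4 = 0 ✓.

x ≡ 88 (mod 364).


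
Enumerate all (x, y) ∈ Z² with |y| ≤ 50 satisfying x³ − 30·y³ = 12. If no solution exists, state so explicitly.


The equation is x³ - 30y³ = 12. For fixed y, x³ = 30·y³ + 12, so a solution requires the RHS to be a perfect cube.
Strategy: iterate y from -50 to 50, compute RHS = 30·y³ + 12, and check whether it is a (positive or negative) perfect cube.
Check small values of y:
  y = 0: RHS = 12 is not a perfect cube.
  y = 1: RHS = 42 is not a perfect cube.
  y = -1: RHS = -18 is not a perfect cube.
  y = 2: RHS = 252 is not a perfect cube.
  y = -2: RHS = -228 is not a perfect cube.
  y = 3: RHS = 822 is not a perfect cube.
  y = -3: RHS = -798 is not a perfect cube.
Continuing the search up to |y| = 50 finds no solutions either.
No (x, y) in the scanned range satisfies the equation.

No integer solutions with |y| ≤ 50.


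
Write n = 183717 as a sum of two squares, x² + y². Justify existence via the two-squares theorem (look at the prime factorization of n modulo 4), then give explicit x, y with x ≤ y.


Step 1: Factor n = 183717 = 3^2 · 137 · 149.
Step 2: Check the mod-4 condition on each prime factor: 3 ≡ 3 (mod 4), exponent 2 (must be even); 137 ≡ 1 (mod 4), exponent 1; 149 ≡ 1 (mod 4), exponent 1.
All primes ≡ 3 (mod 4) appear to even exponent (or don't appear), so by the two-squares theorem n IS expressible as a sum of two squares.
Step 3: Build a representation. Group n = k² · m with k = 3 and m = 137 · 149 = 20413 (a product of primes ≡ 1 (mod 4)); a representation of m scales to one of n via (k·x)² + (k·y)² = k²(x² + y²). Each prime p ≡ 1 (mod 4) is itself a sum of two squares; find a² by testing p − a² for a perfect square:
  137: 137 − 1² = 136, 137 − 2² = 133, 137 − 3² = 128, 137 − 4² = 121 = 11² ⇒ 137 = 4² + 11².
  149: 149 − 1² = 148, 149 − 2² = 145, 149 − 3² = 140, 149 − 4² = 133, 149 − 5² = 124, 149 − 6² = 113, 149 − 7² = 100 = 10² ⇒ 149 = 7² + 10².
  Combine using the Brahmagupta–Fibonacci identity (a² + b²)(c² + d²) = (ac − bd)² + (ad + bc)² = (ac + bd)² + (ad − bc)²:
  137 · 149 = 20413: from (4² + 11²)(7² + 10²), take (4·7 − 11·10, 4·10 + 11·7) = (28 − 110, 40 + 77) = (-82, 117); dropping signs (only squares matter) gives (82, 117); check 82² + 117² = 6724 + 13689 = 20413 ✓.
  Scale by k = 3: (3·82, 3·117) = (246, 351).
Step 4: Order so x ≤ y and verify: 246² + 351² = 60516 + 123201 = 183717 = n. ✓

n = 183717 = 246² + 351² (one valid representation with x ≤ y).


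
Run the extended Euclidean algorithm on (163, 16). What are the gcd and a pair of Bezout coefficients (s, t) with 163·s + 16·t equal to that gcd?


Euclidean algorithm on (163, 16) — divide until remainder is 0:
  163 = 10 · 16 + 3
  16 = 5 · 3 + 1
  3 = 3 · 1 + 0
gcd(163, 16) = 1.
Track Bezout coefficients alongside the remainders: start with r₀ = 163 = a·1 + b·0 (s = 1, t = 0) and r₁ = 16 = a·0 + b·1 (s = 0, t = 1); each new remainder r_{k+1} = r_{k-1} − q_k·r_k inherits s_{k+1} = s_{k-1} − q_k·s_k, t_{k+1} = t_{k-1} − q_k·t_k, so r_k = a·s_k + b·t_k at every step:
  q = 10: r = 3, s = 1 − 10·0 = 1, t = 0 − 10·1 = -10  (check: 163·1 + 16·(-10) = 3)
  q = 5: r = 1, s = 0 − 5·1 = -5, t = 1 − 5·(-10) = 51  (check: 163·(-5) + 16·51 = 1)
The row with r = 1 (the gcd) gives the Bezout coefficients s = -5, t = 51.
Result: 163 · (-5) + 16 · (51) = 1.

gcd(163, 16) = 1; s = -5, t = 51 (check: 163·(-5) + 16·51 = 1).


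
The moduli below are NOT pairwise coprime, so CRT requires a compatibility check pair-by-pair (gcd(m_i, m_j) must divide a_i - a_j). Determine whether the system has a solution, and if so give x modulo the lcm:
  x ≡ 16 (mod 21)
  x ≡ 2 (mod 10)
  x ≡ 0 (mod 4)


Moduli 21, 10, 4 are not pairwise coprime, so CRT works modulo lcm(m_i) when all pairwise compatibility conditions hold.
Pairwise compatibility: gcd(m_i, m_j) must divide a_i - a_j for every pair.
Merge one congruence at a time:
  Start: x ≡ 16 (mod 21).
  Combine with x ≡ 2 (mod 10): gcd(21, 10) = 1; 2 - 16 = -14, which IS divisible by 1, so compatible.
    Write x = 16 + 21·t and substitute into x ≡ 2 (mod 10): 21·t ≡ 2 − 16 = -14 (mod 10).
    Reduce coefficients mod 10: 1·t ≡ 6 (mod 10).
    So t ≡ 6 (mod 10).
    Then x = 16 + 21·6 = 142, valid modulo lcm(21, 10) = 210: x ≡ 142 (mod 210).
  Combine with x ≡ 0 (mod 4): gcd(210, 4) = 2; 0 - 142 = -142, which IS divisible by 2, so compatible.
    Write x = 142 + 210·t and substitute into x ≡ 0 (mod 4): 210·t ≡ 0 − 142 = -142 (mod 4).
    Divide the congruence (and modulus) by g = 2: 105·t ≡ -71 (mod 2).
    Reduce coefficients mod 2: 1·t ≡ 1 (mod 2).
    So t ≡ 1 (mod 2).
    Then x = 142 + 210·1 = 352, valid modulo lcm(210, 4) = 420: x ≡ 352 (mod 420).
Verify: 352 mod 21 = 16, 352 mod 10 = 2, 352 mod 4 = 0.

x ≡ 352 (mod 420).


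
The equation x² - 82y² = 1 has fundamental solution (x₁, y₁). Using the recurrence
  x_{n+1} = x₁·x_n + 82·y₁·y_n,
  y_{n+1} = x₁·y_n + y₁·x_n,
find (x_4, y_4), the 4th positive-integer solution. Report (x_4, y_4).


Step 1: Find the fundamental solution (x₁, y₁) of x² - 82y² = 1.
  Expand √82 as a continued fraction. a₀ = ⌊√82⌋ = 9; iterate m_{k+1} = d_k·a_k − m_k, d_{k+1} = (82 − m_{k+1}²)/d_k, a_{k+1} = ⌊(a₀ + m_{k+1})/d_{k+1}⌋ (starting m₀ = 0, d₀ = 1), with convergents p_k = a_k·p_{k-1} + p_{k-2}, q_k = a_k·q_{k-1} + q_{k-2} (p₋₁ = 1, q₋₁ = 0):
  k = 0: a₀ = 9; p₀/q₀ = 9/1; p₀² − 82·q₀² = 81 − 82 = -1.
  k = 1: m = 9, d = 1, a = ⌊(9 + 9)/1⌋ = 18; p/q = (18·9 + 1)/(18·1 + 0) = 163/18; p² − 82·q² = 26569 − 26568 = 1.
  The first convergent with p² − 82·q² = 1 gives the fundamental solution (x₁, y₁) = (163, 18).
Step 2: Apply the recurrence (x_{n+1}, y_{n+1}) = (x₁x_n + 82y₁y_n, x₁y_n + y₁x_n) repeatedly.
  From (x_1, y_1) = (163, 18): x_2 = 163·163 + 82·18·18 = 53137; y_2 = 163·18 + 18·163 = 5868.
  From (x_2, y_2) = (53137, 5868): x_3 = 163·53137 + 82·18·5868 = 17322499; y_3 = 163·5868 + 18·53137 = 1912950.
  From (x_3, y_3) = (17322499, 1912950): x_4 = 163·17322499 + 82·18·1912950 = 5647081537; y_4 = 163·1912950 + 18·17322499 = 623615832.
Step 3: Verify x_4² - 82·y_4² = 31889529885526282369 - 31889529885526282368 = 1 (should be 1). ✓

(x_1, y_1) = (163, 18); (x_4, y_4) = (5647081537, 623615832).


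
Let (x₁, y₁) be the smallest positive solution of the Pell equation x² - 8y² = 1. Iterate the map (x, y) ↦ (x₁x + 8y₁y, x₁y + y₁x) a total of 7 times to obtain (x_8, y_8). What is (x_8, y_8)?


Step 1: Find the fundamental solution (x₁, y₁) of x² - 8y² = 1.
  Expand √8 as a continued fraction. a₀ = ⌊√8⌋ = 2; iterate m_{k+1} = d_k·a_k − m_k, d_{k+1} = (8 − m_{k+1}²)/d_k, a_{k+1} = ⌊(a₀ + m_{k+1})/d_{k+1}⌋ (starting m₀ = 0, d₀ = 1), with convergents p_k = a_k·p_{k-1} + p_{k-2}, q_k = a_k·q_{k-1} + q_{k-2} (p₋₁ = 1, q₋₁ = 0):
  k = 0: a₀ = 2; p₀/q₀ = 2/1; p₀² − 8·q₀² = 4 − 8 = -4.
  k = 1: m = 2, d = 4, a = ⌊(2 + 2)/4⌋ = 1; p/q = (1·2 + 1)/(1·1 + 0) = 3/1; p² − 8·q² = 9 − 8 = 1.
  The first convergent with p² − 8·q² = 1 gives the fundamental solution (x₁, y₁) = (3, 1).
Step 2: Apply the recurrence (x_{n+1}, y_{n+1}) = (x₁x_n + 8y₁y_n, x₁y_n + y₁x_n) repeatedly.
  From (x_1, y_1) = (3, 1): x_2 = 3·3 + 8·1·1 = 17; y_2 = 3·1 + 1·3 = 6.
  From (x_2, y_2) = (17, 6): x_3 = 3·17 + 8·1·6 = 99; y_3 = 3·6 + 1·17 = 35.
  From (x_3, y_3) = (99, 35): x_4 = 3·99 + 8·1·35 = 577; y_4 = 3·35 + 1·99 = 204.
  From (x_4, y_4) = (577, 204): x_5 = 3·577 + 8·1·204 = 3363; y_5 = 3·204 + 1·577 = 1189.
  From (x_5, y_5) = (3363, 1189): x_6 = 3·3363 + 8·1·1189 = 19601; y_6 = 3·1189 + 1·3363 = 6930.
  From (x_6, y_6) = (19601, 6930): x_7 = 3·19601 + 8·1·6930 = 114243; y_7 = 3·6930 + 1·19601 = 40391.
  From (x_7, y_7) = (114243, 40391): x_8 = 3·114243 + 8·1·40391 = 665857; y_8 = 3·40391 + 1·114243 = 235416.
Step 3: Verify x_8² - 8·y_8² = 443365544449 - 443365544448 = 1 (should be 1). ✓

(x_1, y_1) = (3, 1); (x_8, y_8) = (665857, 235416).


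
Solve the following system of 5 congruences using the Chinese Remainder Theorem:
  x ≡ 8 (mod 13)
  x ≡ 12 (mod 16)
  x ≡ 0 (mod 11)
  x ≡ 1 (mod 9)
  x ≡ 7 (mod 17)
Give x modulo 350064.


Product of moduli M = 13 · 16 · 11 · 9 · 17 = 350064.
Merge one congruence at a time:
  Start: x ≡ 8 (mod 13).
  Combine with x ≡ 12 (mod 16); new modulus lcm = 208.
    Write x = 8 + 13·t and substitute into x ≡ 12 (mod 16): 13·t ≡ 12 − 8 = 4 (mod 16).
    The inverse of 13 mod 16 is 5 (since 13·5 = 65 = 4·16 + 1), so t ≡ 5·4 = 20 ≡ 4 (mod 16).
    Then x = 8 + 13·4 = 60, valid modulo lcm(13, 16) = 208: x ≡ 60 (mod 208).
  Combine with x ≡ 0 (mod 11); new modulus lcm = 2288.
    Write x = 60 + 208·t and substitute into x ≡ 0 (mod 11): 208·t ≡ 0 − 60 = -60 (mod 11).
    Reduce coefficients mod 11: 10·t ≡ 6 (mod 11).
    The inverse of 10 mod 11 is 10 (since 10·10 = 100 = 9·11 + 1), so t ≡ 10·6 = 60 ≡ 5 (mod 11).
    Then x = 60 + 208·5 = 1100, valid modulo lcm(208, 11) = 2288: x ≡ 1100 (mod 2288).
  Combine with x ≡ 1 (mod 9); new modulus lcm = 20592.
    Write x = 1100 + 2288·t and substitute into x ≡ 1 (mod 9): 2288·t ≡ 1 − 1100 = -1099 (mod 9).
    Reduce coefficients mod 9: 2·t ≡ 8 (mod 9).
    The inverse of 2 mod 9 is 5 (since 2·5 = 10 = 1·9 + 1), so t ≡ 5·8 = 40 ≡ 4 (mod 9).
    Then x = 1100 + 2288·4 = 10252, valid modulo lcm(2288, 9) = 20592: x ≡ 10252 (mod 20592).
  Combine with x ≡ 7 (mod 17); new modulus lcm = 350064.
    Write x = 10252 + 20592·t and substitute into x ≡ 7 (mod 17): 20592·t ≡ 7 − 10252 = -10245 (mod 17).
    Reduce coefficients mod 17: 5·t ≡ 6 (mod 17).
    The inverse of 5 mod 17 is 7 (since 5·7 = 35 = 2·17 + 1), so t ≡ 7·6 = 42 ≡ 8 (mod 17).
    Then x = 10252 + 20592·8 = 174988, valid modulo lcm(20592, 17) = 350064: x ≡ 174988 (mod 350064).
Verify against each original: 174988 mod 13 = 8, 174988 mod 16 = 12, 174988 mod 11 = 0, 174988 mod 9 = 1, 174988 mod 17 = 7.

x ≡ 174988 (mod 350064).


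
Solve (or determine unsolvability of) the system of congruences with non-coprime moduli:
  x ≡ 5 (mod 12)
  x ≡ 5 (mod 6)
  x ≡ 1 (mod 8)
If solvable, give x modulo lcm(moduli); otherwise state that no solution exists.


Moduli 12, 6, 8 are not pairwise coprime, so CRT works modulo lcm(m_i) when all pairwise compatibility conditions hold.
Pairwise compatibility: gcd(m_i, m_j) must divide a_i - a_j for every pair.
Merge one congruence at a time:
  Start: x ≡ 5 (mod 12).
  Combine with x ≡ 5 (mod 6): gcd(12, 6) = 6; 5 - 5 = 0, which IS divisible by 6, so compatible.
    Write x = 5 + 12·t and substitute into x ≡ 5 (mod 6): 12·t ≡ 5 − 5 = 0 (mod 6).
    Divide the congruence (and modulus) by g = 6: 2·t ≡ 0 (mod 1).
    Modulo 1 every t works; take t = 0.
    Then x = 5 + 12·0 = 5, valid modulo lcm(12, 6) = 12: x ≡ 5 (mod 12).
  Combine with x ≡ 1 (mod 8): gcd(12, 8) = 4; 1 - 5 = -4, which IS divisible by 4, so compatible.
    Write x = 5 + 12·t and substitute into x ≡ 1 (mod 8): 12·t ≡ 1 − 5 = -4 (mod 8).
    Divide the congruence (and modulus) by g = 4: 3·t ≡ -1 (mod 2).
    Reduce coefficients mod 2: 1·t ≡ 1 (mod 2).
    So t ≡ 1 (mod 2).
    Then x = 5 + 12·1 = 17, valid modulo lcm(12, 8) = 24: x ≡ 17 (mod 24).
Verify: 17 mod 12 = 5, 17 mod 6 = 5, 17 mod 8 = 1.

x ≡ 17 (mod 24).


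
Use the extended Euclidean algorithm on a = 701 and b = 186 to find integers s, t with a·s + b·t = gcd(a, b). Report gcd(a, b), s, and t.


Euclidean algorithm on (701, 186) — divide until remainder is 0:
  701 = 3 · 186 + 143
  186 = 1 · 143 + 43
  143 = 3 · 43 + 14
  43 = 3 · 14 + 1
  14 = 14 · 1 + 0
gcd(701, 186) = 1.
Track Bezout coefficients alongside the remainders: start with r₀ = 701 = a·1 + b·0 (s = 1, t = 0) and r₁ = 186 = a·0 + b·1 (s = 0, t = 1); each new remainder r_{k+1} = r_{k-1} − q_k·r_k inherits s_{k+1} = s_{k-1} − q_k·s_k, t_{k+1} = t_{k-1} − q_k·t_k, so r_k = a·s_k + b·t_k at every step:
  q = 3: r = 143, s = 1 − 3·0 = 1, t = 0 − 3·1 = -3  (check: 701·1 + 186·(-3) = 143)
  q = 1: r = 43, s = 0 − 1·1 = -1, t = 1 − 1·(-3) = 4  (check: 701·(-1) + 186·4 = 43)
  q = 3: r = 14, s = 1 − 3·(-1) = 4, t = -3 − 3·4 = -15  (check: 701·4 + 186·(-15) = 14)
  q = 3: r = 1, s = -1 − 3·4 = -13, t = 4 − 3·(-15) = 49  (check: 701·(-13) + 186·49 = 1)
The row with r = 1 (the gcd) gives the Bezout coefficients s = -13, t = 49.
Result: 701 · (-13) + 186 · (49) = 1.

gcd(701, 186) = 1; s = -13, t = 49 (check: 701·(-13) + 186·49 = 1).


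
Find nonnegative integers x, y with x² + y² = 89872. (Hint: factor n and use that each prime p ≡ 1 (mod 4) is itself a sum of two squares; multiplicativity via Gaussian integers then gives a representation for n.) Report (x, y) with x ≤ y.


Step 1: Factor n = 89872 = 2^4 · 41 · 137.
Step 2: Check the mod-4 condition on each prime factor: 2 = 2 (special); 41 ≡ 1 (mod 4), exponent 1; 137 ≡ 1 (mod 4), exponent 1.
All primes ≡ 3 (mod 4) appear to even exponent (or don't appear), so by the two-squares theorem n IS expressible as a sum of two squares.
Step 3: Build a representation. Group n = k² · m with k = 4 and m = 41 · 137 = 5617 (a product of primes ≡ 1 (mod 4)); a representation of m scales to one of n via (k·x)² + (k·y)² = k²(x² + y²). Each prime p ≡ 1 (mod 4) is itself a sum of two squares; find a² by testing p − a² for a perfect square:
  41: 41 − 1² = 40, 41 − 2² = 37, 41 − 3² = 32, 41 − 4² = 25 = 5² ⇒ 41 = 4² + 5².
  137: 137 − 1² = 136, 137 − 2² = 133, 137 − 3² = 128, 137 − 4² = 121 = 11² ⇒ 137 = 4² + 11².
  Combine using the Brahmagupta–Fibonacci identity (a² + b²)(c² + d²) = (ac − bd)² + (ad + bc)² = (ac + bd)² + (ad − bc)²:
  41 · 137 = 5617: from (4² + 5²)(4² + 11²), take (4·4 − 5·11, 4·11 + 5·4) = (16 − 55, 44 + 20) = (-39, 64); dropping signs (only squares matter) gives (39, 64); check 39² + 64² = 1521 + 4096 = 5617 ✓.
  Scale by k = 4: (4·39, 4·64) = (156, 256).
Step 4: Order so x ≤ y and verify: 156² + 256² = 24336 + 65536 = 89872 = n. ✓

n = 89872 = 156² + 256² (one valid representation with x ≤ y).


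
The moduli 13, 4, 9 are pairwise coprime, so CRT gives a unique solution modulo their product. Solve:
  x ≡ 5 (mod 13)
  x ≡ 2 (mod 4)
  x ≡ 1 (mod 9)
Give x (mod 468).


Moduli 13, 4, 9 are pairwise coprime; by CRT there is a unique solution modulo M = 13 · 4 · 9 = 468.
Solve pairwise, accumulating the modulus:
  Start with x ≡ 5 (mod 13).
  Combine with x ≡ 2 (mod 4): since gcd(13, 4) = 1, we get a unique residue mod 52.
    Write x = 5 + 13·t and substitute into x ≡ 2 (mod 4): 13·t ≡ 2 − 5 = -3 (mod 4).
    Reduce coefficients mod 4: 1·t ≡ 1 (mod 4).
    So t ≡ 1 (mod 4).
    Then x = 5 + 13·1 = 18, valid modulo lcm(13, 4) = 52: x ≡ 18 (mod 52).
  Combine with x ≡ 1 (mod 9): since gcd(52, 9) = 1, we get a unique residue mod 468.
    Write x = 18 + 52·t and substitute into x ≡ 1 (mod 9): 52·t ≡ 1 − 18 = -17 (mod 9).
    Reduce coefficients mod 9: 7·t ≡ 1 (mod 9).
    The inverse of 7 mod 9 is 4 (since 7·4 = 28 = 3·9 + 1), so t ≡ 4·1 = 4 ≡ 4 (mod 9).
    Then x = 18 + 52·4 = 226, valid modulo lcm(52, 9) = 468: x ≡ 226 (mod 468).
Verify: 226 mod 13 = 5 ✓, 226 mod 4 = 2 ✓, 226 mod 9 = 1 ✓.

x ≡ 226 (mod 468).


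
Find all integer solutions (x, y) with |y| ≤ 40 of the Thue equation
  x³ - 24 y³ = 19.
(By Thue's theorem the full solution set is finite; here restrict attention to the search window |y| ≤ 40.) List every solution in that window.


The equation is x³ - 24y³ = 19. For fixed y, x³ = 24·y³ + 19, so a solution requires the RHS to be a perfect cube.
Strategy: iterate y from -40 to 40, compute RHS = 24·y³ + 19, and check whether it is a (positive or negative) perfect cube.
Check small values of y:
  y = 0: RHS = 19 is not a perfect cube.
  y = 1: RHS = 43 is not a perfect cube.
  y = -1: RHS = -5 is not a perfect cube.
  y = 2: RHS = 211 is not a perfect cube.
  y = -2: RHS = -173 is not a perfect cube.
  y = 3: RHS = 667 is not a perfect cube.
  y = -3: RHS = -629 is not a perfect cube.
Continuing the search up to |y| = 40 finds no solutions either.
No (x, y) in the scanned range satisfies the equation.

No integer solutions with |y| ≤ 40.


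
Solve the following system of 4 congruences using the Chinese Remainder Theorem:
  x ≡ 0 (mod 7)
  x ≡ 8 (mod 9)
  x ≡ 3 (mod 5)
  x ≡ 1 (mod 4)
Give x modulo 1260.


Product of moduli M = 7 · 9 · 5 · 4 = 1260.
Merge one congruence at a time:
  Start: x ≡ 0 (mod 7).
  Combine with x ≡ 8 (mod 9); new modulus lcm = 63.
    Write x = 0 + 7·t and substitute into x ≡ 8 (mod 9): 7·t ≡ 8 − 0 = 8 (mod 9).
    The inverse of 7 mod 9 is 4 (since 7·4 = 28 = 3·9 + 1), so t ≡ 4·8 = 32 ≡ 5 (mod 9).
    Then x = 0 + 7·5 = 35, valid modulo lcm(7, 9) = 63: x ≡ 35 (mod 63).
  Combine with x ≡ 3 (mod 5); new modulus lcm = 315.
    Write x = 35 + 63·t and substitute into x ≡ 3 (mod 5): 63·t ≡ 3 − 35 = -32 (mod 5).
    Reduce coefficients mod 5: 3·t ≡ 3 (mod 5).
    The inverse of 3 mod 5 is 2 (since 3·2 = 6 = 1·5 + 1), so t ≡ 2·3 = 6 ≡ 1 (mod 5).
    Then x = 35 + 63·1 = 98, valid modulo lcm(63, 5) = 315: x ≡ 98 (mod 315).
  Combine with x ≡ 1 (mod 4); new modulus lcm = 1260.
    Write x = 98 + 315·t and substitute into x ≡ 1 (mod 4): 315·t ≡ 1 − 98 = -97 (mod 4).
    Reduce coefficients mod 4: 3·t ≡ 3 (mod 4).
    The inverse of 3 mod 4 is 3 (since 3·3 = 9 = 2·4 + 1), so t ≡ 3·3 = 9 ≡ 1 (mod 4).
    Then x = 98 + 315·1 = 413, valid modulo lcm(315, 4) = 1260: x ≡ 413 (mod 1260).
Verify against each original: 413 mod 7 = 0, 413 mod 9 = 8, 413 mod 5 = 3, 413 mod 4 = 1.

x ≡ 413 (mod 1260).


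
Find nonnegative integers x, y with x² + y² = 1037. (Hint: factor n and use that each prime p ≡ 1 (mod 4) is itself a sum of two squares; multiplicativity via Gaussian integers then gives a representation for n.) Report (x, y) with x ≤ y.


Step 1: Factor n = 1037 = 17 · 61.
Step 2: Check the mod-4 condition on each prime factor: 17 ≡ 1 (mod 4), exponent 1; 61 ≡ 1 (mod 4), exponent 1.
All primes ≡ 3 (mod 4) appear to even exponent (or don't appear), so by the two-squares theorem n IS expressible as a sum of two squares.
Step 3: Build a representation. Here n = 17 · 61 is a product of primes ≡ 1 (mod 4). Each prime p ≡ 1 (mod 4) is itself a sum of two squares; find a² by testing p − a² for a perfect square:
  17: 17 − 1² = 16 = 4² ⇒ 17 = 1² + 4².
  61: 61 − 1² = 60, 61 − 2² = 57, 61 − 3² = 52, 61 − 4² = 45, 61 − 5² = 36 = 6² ⇒ 61 = 5² + 6².
  Combine using the Brahmagupta–Fibonacci identity (a² + b²)(c² + d²) = (ac − bd)² + (ad + bc)² = (ac + bd)² + (ad − bc)²:
  17 · 61 = 1037: from (1² + 4²)(5² + 6²), take (1·5 − 4·6, 1·6 + 4·5) = (5 − 24, 6 + 20) = (-19, 26); dropping signs (only squares matter) gives (19, 26); check 19² + 26² = 361 + 676 = 1037 ✓.
Step 4: Order so x ≤ y and verify: 19² + 26² = 361 + 676 = 1037 = n. ✓

n = 1037 = 19² + 26² (one valid representation with x ≤ y).


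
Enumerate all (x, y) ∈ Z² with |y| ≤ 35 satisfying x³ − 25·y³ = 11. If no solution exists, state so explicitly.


The equation is x³ - 25y³ = 11. For fixed y, x³ = 25·y³ + 11, so a solution requires the RHS to be a perfect cube.
Strategy: iterate y from -35 to 35, compute RHS = 25·y³ + 11, and check whether it is a (positive or negative) perfect cube.
Check small values of y:
  y = 0: RHS = 11 is not a perfect cube.
  y = 1: RHS = 36 is not a perfect cube.
  y = -1: RHS = -14 is not a perfect cube.
  y = 2: RHS = 211 is not a perfect cube.
  y = -2: RHS = -189 is not a perfect cube.
  y = 3: RHS = 686 is not a perfect cube.
  y = -3: RHS = -664 is not a perfect cube.
Continuing the search up to |y| = 35 finds no solutions either.
No (x, y) in the scanned range satisfies the equation.

No integer solutions with |y| ≤ 35.


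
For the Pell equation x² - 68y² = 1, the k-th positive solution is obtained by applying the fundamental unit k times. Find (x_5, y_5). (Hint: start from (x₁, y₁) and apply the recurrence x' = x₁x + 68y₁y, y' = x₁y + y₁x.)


Step 1: Find the fundamental solution (x₁, y₁) of x² - 68y² = 1.
  Expand √68 as a continued fraction. a₀ = ⌊√68⌋ = 8; iterate m_{k+1} = d_k·a_k − m_k, d_{k+1} = (68 − m_{k+1}²)/d_k, a_{k+1} = ⌊(a₀ + m_{k+1})/d_{k+1}⌋ (starting m₀ = 0, d₀ = 1), with convergents p_k = a_k·p_{k-1} + p_{k-2}, q_k = a_k·q_{k-1} + q_{k-2} (p₋₁ = 1, q₋₁ = 0):
  k = 0: a₀ = 8; p₀/q₀ = 8/1; p₀² − 68·q₀² = 64 − 68 = -4.
  k = 1: m = 8, d = 4, a = ⌊(8 + 8)/4⌋ = 4; p/q = (4·8 + 1)/(4·1 + 0) = 33/4; p² − 68·q² = 1089 − 1088 = 1.
  The first convergent with p² − 68·q² = 1 gives the fundamental solution (x₁, y₁) = (33, 4).
Step 2: Apply the recurrence (x_{n+1}, y_{n+1}) = (x₁x_n + 68y₁y_n, x₁y_n + y₁x_n) repeatedly.
  From (x_1, y_1) = (33, 4): x_2 = 33·33 + 68·4·4 = 2177; y_2 = 33·4 + 4·33 = 264.
  From (x_2, y_2) = (2177, 264): x_3 = 33·2177 + 68·4·264 = 143649; y_3 = 33·264 + 4·2177 = 17420.
  From (x_3, y_3) = (143649, 17420): x_4 = 33·143649 + 68·4·17420 = 9478657; y_4 = 33·17420 + 4·143649 = 1149456.
  From (x_4, y_4) = (9478657, 1149456): x_5 = 33·9478657 + 68·4·1149456 = 625447713; y_5 = 33·1149456 + 4·9478657 = 75846676.
Step 3: Verify x_5² - 68·y_5² = 391184841696930369 - 391184841696930368 = 1 (should be 1). ✓

(x_1, y_1) = (33, 4); (x_5, y_5) = (625447713, 75846676).


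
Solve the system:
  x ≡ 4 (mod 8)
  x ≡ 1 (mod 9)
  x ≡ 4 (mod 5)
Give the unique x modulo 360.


Moduli 8, 9, 5 are pairwise coprime; by CRT there is a unique solution modulo M = 8 · 9 · 5 = 360.
Solve pairwise, accumulating the modulus:
  Start with x ≡ 4 (mod 8).
  Combine with x ≡ 1 (mod 9): since gcd(8, 9) = 1, we get a unique residue mod 72.
    Write x = 4 + 8·t and substitute into x ≡ 1 (mod 9): 8·t ≡ 1 − 4 = -3 (mod 9).
    Reduce coefficients mod 9: 8·t ≡ 6 (mod 9).
    The inverse of 8 mod 9 is 8 (since 8·8 = 64 = 7·9 + 1), so t ≡ 8·6 = 48 ≡ 3 (mod 9).
    Then x = 4 + 8·3 = 28, valid modulo lcm(8, 9) = 72: x ≡ 28 (mod 72).
  Combine with x ≡ 4 (mod 5): since gcd(72, 5) = 1, we get a unique residue mod 360.
    Write x = 28 + 72·t and substitute into x ≡ 4 (mod 5): 72·t ≡ 4 − 28 = -24 (mod 5).
    Reduce coefficients mod 5: 2·t ≡ 1 (mod 5).
    The inverse of 2 mod 5 is 3 (since 2·3 = 6 = 1·5 + 1), so t ≡ 3·1 = 3 ≡ 3 (mod 5).
    Then x = 28 + 72·3 = 244, valid modulo lcm(72, 5) = 360: x ≡ 244 (mod 360).
Verify: 244 mod 8 = 4 ✓, 244 mod 9 = 1 ✓, 244 mod 5 = 4 ✓.

x ≡ 244 (mod 360).


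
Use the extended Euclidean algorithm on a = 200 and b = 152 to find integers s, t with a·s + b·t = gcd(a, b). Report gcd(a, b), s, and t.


Euclidean algorithm on (200, 152) — divide until remainder is 0:
  200 = 1 · 152 + 48
  152 = 3 · 48 + 8
  48 = 6 · 8 + 0
gcd(200, 152) = 8.
Track Bezout coefficients alongside the remainders: start with r₀ = 200 = a·1 + b·0 (s = 1, t = 0) and r₁ = 152 = a·0 + b·1 (s = 0, t = 1); each new remainder r_{k+1} = r_{k-1} − q_k·r_k inherits s_{k+1} = s_{k-1} − q_k·s_k, t_{k+1} = t_{k-1} − q_k·t_k, so r_k = a·s_k + b·t_k at every step:
  q = 1: r = 48, s = 1 − 1·0 = 1, t = 0 − 1·1 = -1  (check: 200·1 + 152·(-1) = 48)
  q = 3: r = 8, s = 0 − 3·1 = -3, t = 1 − 3·(-1) = 4  (check: 200·(-3) + 152·4 = 8)
The row with r = 8 (the gcd) gives the Bezout coefficients s = -3, t = 4.
Result: 200 · (-3) + 152 · (4) = 8.

gcd(200, 152) = 8; s = -3, t = 4 (check: 200·(-3) + 152·4 = 8).


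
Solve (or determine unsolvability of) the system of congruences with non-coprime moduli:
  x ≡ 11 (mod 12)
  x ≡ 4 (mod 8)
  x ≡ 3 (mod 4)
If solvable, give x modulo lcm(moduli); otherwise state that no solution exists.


Moduli 12, 8, 4 are not pairwise coprime, so CRT works modulo lcm(m_i) when all pairwise compatibility conditions hold.
Pairwise compatibility: gcd(m_i, m_j) must divide a_i - a_j for every pair.
Merge one congruence at a time:
  Start: x ≡ 11 (mod 12).
  Combine with x ≡ 4 (mod 8): gcd(12, 8) = 4, and 4 - 11 = -7 is NOT divisible by 4.
    ⇒ system is inconsistent (no integer solution).

No solution (the system is inconsistent).


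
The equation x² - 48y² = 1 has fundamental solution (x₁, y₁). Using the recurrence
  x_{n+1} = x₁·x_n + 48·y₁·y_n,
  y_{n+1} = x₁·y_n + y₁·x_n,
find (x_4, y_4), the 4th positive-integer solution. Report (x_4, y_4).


Step 1: Find the fundamental solution (x₁, y₁) of x² - 48y² = 1.
  Expand √48 as a continued fraction. a₀ = ⌊√48⌋ = 6; iterate m_{k+1} = d_k·a_k − m_k, d_{k+1} = (48 − m_{k+1}²)/d_k, a_{k+1} = ⌊(a₀ + m_{k+1})/d_{k+1}⌋ (starting m₀ = 0, d₀ = 1), with convergents p_k = a_k·p_{k-1} + p_{k-2}, q_k = a_k·q_{k-1} + q_{k-2} (p₋₁ = 1, q₋₁ = 0):
  k = 0: a₀ = 6; p₀/q₀ = 6/1; p₀² − 48·q₀² = 36 − 48 = -12.
  k = 1: m = 6, d = 12, a = ⌊(6 + 6)/12⌋ = 1; p/q = (1·6 + 1)/(1·1 + 0) = 7/1; p² − 48·q² = 49 − 48 = 1.
  The first convergent with p² − 48·q² = 1 gives the fundamental solution (x₁, y₁) = (7, 1).
Step 2: Apply the recurrence (x_{n+1}, y_{n+1}) = (x₁x_n + 48y₁y_n, x₁y_n + y₁x_n) repeatedly.
  From (x_1, y_1) = (7, 1): x_2 = 7·7 + 48·1·1 = 97; y_2 = 7·1 + 1·7 = 14.
  From (x_2, y_2) = (97, 14): x_3 = 7·97 + 48·1·14 = 1351; y_3 = 7·14 + 1·97 = 195.
  From (x_3, y_3) = (1351, 195): x_4 = 7·1351 + 48·1·195 = 18817; y_4 = 7·195 + 1·1351 = 2716.
Step 3: Verify x_4² - 48·y_4² = 354079489 - 354079488 = 1 (should be 1). ✓

(x_1, y_1) = (7, 1); (x_4, y_4) = (18817, 2716).


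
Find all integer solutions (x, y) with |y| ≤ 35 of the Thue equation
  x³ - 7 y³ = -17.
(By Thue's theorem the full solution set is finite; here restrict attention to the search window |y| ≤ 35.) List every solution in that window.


The equation is x³ - 7y³ = -17. For fixed y, x³ = 7·y³ − 17, so a solution requires the RHS to be a perfect cube.
Strategy: iterate y from -35 to 35, compute RHS = 7·y³ − 17, and check whether it is a (positive or negative) perfect cube.
Check small values of y:
  y = 0: RHS = -17 is not a perfect cube.
  y = 1: RHS = -10 is not a perfect cube.
  y = -1: RHS = -24 is not a perfect cube.
  y = 2: RHS = 39 is not a perfect cube.
  y = -2: RHS = -73 is not a perfect cube.
  y = 3: RHS = 172 is not a perfect cube.
  y = -3: RHS = -206 is not a perfect cube.
Continuing the search up to |y| = 35 finds no solutions either.
No (x, y) in the scanned range satisfies the equation.

No integer solutions with |y| ≤ 35.


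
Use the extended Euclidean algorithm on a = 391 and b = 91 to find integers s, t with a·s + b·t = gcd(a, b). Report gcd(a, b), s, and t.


Euclidean algorithm on (391, 91) — divide until remainder is 0:
  391 = 4 · 91 + 27
  91 = 3 · 27 + 10
  27 = 2 · 10 + 7
  10 = 1 · 7 + 3
  7 = 2 · 3 + 1
  3 = 3 · 1 + 0
gcd(391, 91) = 1.
Track Bezout coefficients alongside the remainders: start with r₀ = 391 = a·1 + b·0 (s = 1, t = 0) and r₁ = 91 = a·0 + b·1 (s = 0, t = 1); each new remainder r_{k+1} = r_{k-1} − q_k·r_k inherits s_{k+1} = s_{k-1} − q_k·s_k, t_{k+1} = t_{k-1} − q_k·t_k, so r_k = a·s_k + b·t_k at every step:
  q = 4: r = 27, s = 1 − 4·0 = 1, t = 0 − 4·1 = -4  (check: 391·1 + 91·(-4) = 27)
  q = 3: r = 10, s = 0 − 3·1 = -3, t = 1 − 3·(-4) = 13  (check: 391·(-3) + 91·13 = 10)
  q = 2: r = 7, s = 1 − 2·(-3) = 7, t = -4 − 2·13 = -30  (check: 391·7 + 91·(-30) = 7)
  q = 1: r = 3, s = -3 − 1·7 = -10, t = 13 − 1·(-30) = 43  (check: 391·(-10) + 91·43 = 3)
  q = 2: r = 1, s = 7 − 2·(-10) = 27, t = -30 − 2·43 = -116  (check: 391·27 + 91·(-116) = 1)
The row with r = 1 (the gcd) gives the Bezout coefficients s = 27, t = -116.
Result: 391 · (27) + 91 · (-116) = 1.

gcd(391, 91) = 1; s = 27, t = -116 (check: 391·27 + 91·(-116) = 1).
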